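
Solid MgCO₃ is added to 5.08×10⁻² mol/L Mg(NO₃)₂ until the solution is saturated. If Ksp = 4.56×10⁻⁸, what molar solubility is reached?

MgCO₃(s) ⇌ Mg²⁺(aq) + CO₃²⁻(aq)
Mg²⁺ is already present at 5.08×10⁻² mol/L. If s mol/L of MgCO₃ dissolves, [CO₃²⁻] = s while [Mg²⁺] ≈ 5.08×10⁻² mol/L.
Ksp = [Mg²⁺][CO₃²⁻] = (5.08×10⁻²)s
s = 4.56×10⁻⁸ / (5.08×10⁻²) = 8.98×10⁻⁷
s = 8.98×10⁻⁷ mol/L

8.98×10⁻⁷ M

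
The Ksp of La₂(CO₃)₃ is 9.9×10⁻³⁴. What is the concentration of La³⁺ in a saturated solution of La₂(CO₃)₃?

La₂(CO₃)₃(s) ⇌ 2 La³⁺(aq) + 3 CO₃²⁻(aq)
Call the molar solubility s, so that [La³⁺] = 2s and [CO₃²⁻] = 3s.
Ksp = [La³⁺]^2[CO₃²⁻]^3 = (2s)^2 · (3s)^3 = 108s^5 = 9.9×10⁻³⁴
s = 9.8×10⁻⁸ mol L⁻¹
[La³⁺] = 2s = 2.0×10⁻⁷ mol L⁻¹

2.0×10⁻⁷ M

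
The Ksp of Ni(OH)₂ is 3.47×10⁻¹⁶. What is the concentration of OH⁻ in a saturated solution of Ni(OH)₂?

8.85×10⁻⁶ M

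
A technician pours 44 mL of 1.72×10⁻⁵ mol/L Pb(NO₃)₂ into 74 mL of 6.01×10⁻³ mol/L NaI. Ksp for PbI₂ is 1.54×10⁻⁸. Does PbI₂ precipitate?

The combined volume is 118 mL.
[Pb²⁺] = (1.72×10⁻⁵)(44)/118 = 6.41×10⁻⁶ mol/L
[I⁻] = (6.01×10⁻³)(74)/118 = 3.77×10⁻³ mol/L
Q = [Pb²⁺][I⁻]^2 = 9.11×10⁻¹¹
Q < Ksp (9.11×10⁻¹¹ vs 1.54×10⁻⁸); the solution remains unsaturated and no precipitate forms.

No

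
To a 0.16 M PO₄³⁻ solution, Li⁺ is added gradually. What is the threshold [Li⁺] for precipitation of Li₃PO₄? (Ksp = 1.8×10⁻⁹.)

2.2×10⁻³ M

Each salt precipitates once Q = Ksp for that salt.
Li₃PO₄(s) ⇌ 3 Li⁺(aq) + PO₄³⁻(aq)
Ksp = [Li⁺]^3[PO₄³⁻] = [Li⁺]^3(0.16)
[Li⁺]^3 = 1.8×10⁻⁹ / (0.16) = 1.1×10⁻⁸
[Li⁺] = 2.2×10⁻³ M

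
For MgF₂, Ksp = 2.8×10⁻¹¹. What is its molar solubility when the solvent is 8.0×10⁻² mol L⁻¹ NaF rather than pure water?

4.4×10⁻⁹ M

MgF₂(s) ⇌ Mg²⁺(aq) + 2 F⁻(aq)
With F⁻ already at 8.0×10⁻² mol L⁻¹ and s small, take [F⁻] ≈ 8.0×10⁻² mol L⁻¹ and [Mg²⁺] = s.
Ksp = [Mg²⁺][F⁻]^2 = s(8.0×10⁻²)^2
s = 2.8×10⁻¹¹ / (8.0×10⁻²)^2 = 4.4×10⁻⁹
s = 4.4×10⁻⁹ mol L⁻¹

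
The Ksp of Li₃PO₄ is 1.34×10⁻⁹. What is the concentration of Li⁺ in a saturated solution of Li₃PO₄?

Li₃PO₄(s) ⇌ 3 Li⁺(aq) + PO₄³⁻(aq)
Let s be the molar solubility. Then [Li⁺] = 3s and [PO₄³⁻] = s.
Ksp = [Li⁺]^3[PO₄³⁻] = (3s)^3 · s = 27s^4 = 1.34×10⁻⁹
s = 2.65×10⁻³ mol L⁻¹
[Li⁺] = 3s = 7.96×10⁻³ mol L⁻¹

7.96×10⁻³ M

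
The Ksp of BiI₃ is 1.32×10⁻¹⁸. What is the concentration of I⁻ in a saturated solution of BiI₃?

BiI₃(s) ⇌ Bi³⁺(aq) + 3 I⁻(aq)
Call the molar solubility s, so that [Bi³⁺] = s and [I⁻] = 3s.
Ksp = [Bi³⁺][I⁻]^3 = s · (3s)^3 = 27s^4 = 1.32×10⁻¹⁸
s = 1.49×10⁻⁵ M
[I⁻] = 3s = 4.46×10⁻⁵ M

4.46×10⁻⁵ M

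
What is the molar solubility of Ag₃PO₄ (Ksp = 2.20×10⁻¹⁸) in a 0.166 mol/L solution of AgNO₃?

Ag₃PO₄(s) ⇌ 3 Ag⁺(aq) + PO₄³⁻(aq)
The solution already contains Ag⁺ at 0.166 mol/L. Let s be the molar solubility of Ag₃PO₄.
[Ag⁺] ≈ 0.166 mol/L (common ion dominates); [PO₄³⁻] = s.
Ksp = [Ag⁺]^3[PO₄³⁻] = (0.166)^3s
s = 2.20×10⁻¹⁸ / (0.166)^3 = 4.81×10⁻¹⁶
s = 4.81×10⁻¹⁶ mol/L

4.81×10⁻¹⁶ M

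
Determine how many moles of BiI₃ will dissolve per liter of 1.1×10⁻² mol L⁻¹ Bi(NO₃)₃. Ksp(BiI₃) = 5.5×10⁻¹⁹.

BiI₃(s) ⇌ Bi³⁺(aq) + 3 I⁻(aq)
Bi³⁺ is already present at 1.1×10⁻² mol L⁻¹. If s mol/L of BiI₃ dissolves, [I⁻] = 3s while [Bi³⁺] ≈ 1.1×10⁻² mol L⁻¹.
Ksp = [Bi³⁺][I⁻]^3 = (1.1×10⁻²)(3s)^3
(3s)^3 = 5.5×10⁻¹⁹ / (1.1×10⁻²) = 5.0×10⁻¹⁷
s = 1.2×10⁻⁶ mol L⁻¹

1.2×10⁻⁶ M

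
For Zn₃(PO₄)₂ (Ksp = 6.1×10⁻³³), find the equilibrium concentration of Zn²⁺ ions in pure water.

4.2×10⁻⁷ M

Zn₃(PO₄)₂(s) ⇌ 3 Zn²⁺(aq) + 2 PO₄³⁻(aq)
If s mol/L of Zn₃(PO₄)₂ dissolves, [Zn²⁺] = 3s and [PO₄³⁻] = 2s.
Ksp = [Zn²⁺]^3[PO₄³⁻]^2 = (3s)^3 · (2s)^2 = 108s^5 = 6.1×10⁻³³
s = 1.4×10⁻⁷ mol/L
[Zn²⁺] = 3s = 4.2×10⁻⁷ mol/L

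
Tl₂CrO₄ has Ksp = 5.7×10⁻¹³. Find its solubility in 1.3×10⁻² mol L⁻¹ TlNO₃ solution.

Tl₂CrO₄(s) ⇌ 2 Tl⁺(aq) + CrO₄²⁻(aq)
With Tl⁺ already at 1.3×10⁻² mol L⁻¹ and s small, take [Tl⁺] ≈ 1.3×10⁻² mol L⁻¹ and [CrO₄²⁻] = s.
Ksp = [Tl⁺]^2[CrO₄²⁻] = (1.3×10⁻²)^2s
s = 5.7×10⁻¹³ / (1.3×10⁻²)^2 = 3.4×10⁻⁹
s = 3.4×10⁻⁹ mol L⁻¹

3.4×10⁻⁹ M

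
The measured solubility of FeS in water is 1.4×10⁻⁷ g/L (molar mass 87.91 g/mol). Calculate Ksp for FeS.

Ksp = 2.5×10⁻¹⁸

s = (1.4×10⁻⁷ g L⁻¹)/(87.91 g mol⁻¹) = 1.593×10⁻⁹ M
FeS(s) ⇌ Fe²⁺(aq) + S²⁻(aq)
With molar solubility s: [Fe²⁺] = s, [S²⁻] = s.
Ksp = [Fe²⁺][S²⁻] = s · s = s^2
Ksp = (1.593×10⁻⁹)^2 = 2.5×10⁻¹⁸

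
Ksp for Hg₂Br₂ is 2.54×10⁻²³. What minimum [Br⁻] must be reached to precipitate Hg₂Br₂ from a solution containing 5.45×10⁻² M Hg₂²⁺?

Precipitation of each salt begins when its ion product equals Ksp.
Hg₂Br₂(s) ⇌ Hg₂²⁺(aq) + 2 Br⁻(aq)
Ksp = [Hg₂²⁺][Br⁻]^2 = [Br⁻]^2(5.45×10⁻²)
[Br⁻]^2 = 2.54×10⁻²³ / (5.45×10⁻²) = 4.66×10⁻²²
[Br⁻] = 2.16×10⁻¹¹ M

2.16×10⁻¹¹ M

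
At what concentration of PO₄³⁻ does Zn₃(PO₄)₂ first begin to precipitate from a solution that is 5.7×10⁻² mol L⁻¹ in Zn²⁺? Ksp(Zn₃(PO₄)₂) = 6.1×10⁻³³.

Precipitation begins when Q = Ksp.
Zn₃(PO₄)₂(s) ⇌ 3 Zn²⁺(aq) + 2 PO₄³⁻(aq)
Ksp = [Zn²⁺]^3[PO₄³⁻]^2 = [PO₄³⁻]^2(5.7×10⁻²)^3
[PO₄³⁻]^2 = 6.1×10⁻³³ / (5.7×10⁻²)^3 = 3.3×10⁻²⁹
[PO₄³⁻] = 5.7×10⁻¹⁵ mol L⁻¹

5.7×10⁻¹⁵ M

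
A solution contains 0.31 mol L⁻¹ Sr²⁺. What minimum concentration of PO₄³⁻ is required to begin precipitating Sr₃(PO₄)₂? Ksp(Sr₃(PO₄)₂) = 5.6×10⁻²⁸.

1.4×10⁻¹³ M

Each salt precipitates once Q = Ksp for that salt.
Sr₃(PO₄)₂(s) ⇌ 3 Sr²⁺(aq) + 2 PO₄³⁻(aq)
Ksp = [Sr²⁺]^3[PO₄³⁻]^2 = [PO₄³⁻]^2(0.31)^3
[PO₄³⁻]^2 = 5.6×10⁻²⁸ / (0.31)^3 = 1.9×10⁻²⁶
[PO₄³⁻] = 1.4×10⁻¹³ mol L⁻¹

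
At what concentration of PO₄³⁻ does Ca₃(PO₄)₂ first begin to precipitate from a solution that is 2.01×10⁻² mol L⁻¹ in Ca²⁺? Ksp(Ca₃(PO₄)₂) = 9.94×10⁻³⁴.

1.11×10⁻¹⁴ M

Precipitation begins when Q = Ksp.
Ca₃(PO₄)₂(s) ⇌ 3 Ca²⁺(aq) + 2 PO₄³⁻(aq)
Ksp = [Ca²⁺]^3[PO₄³⁻]^2 = [PO₄³⁻]^2(2.01×10⁻²)^3
[PO₄³⁻]^2 = 9.94×10⁻³⁴ / (2.01×10⁻²)^3 = 1.22×10⁻²⁸
[PO₄³⁻] = 1.11×10⁻¹⁴ mol L⁻¹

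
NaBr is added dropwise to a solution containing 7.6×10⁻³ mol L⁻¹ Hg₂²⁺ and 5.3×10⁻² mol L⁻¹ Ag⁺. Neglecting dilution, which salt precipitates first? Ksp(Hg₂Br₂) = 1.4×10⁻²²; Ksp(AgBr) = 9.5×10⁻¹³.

Precipitation begins when Q = Ksp.
For Hg₂Br₂: [Br⁻] = (Ksp/[Hg₂²⁺])^(1/2) = 1.4×10⁻¹⁰ mol L⁻¹
For AgBr: [Br⁻] = (Ksp/[Ag⁺]) = 1.8×10⁻¹¹ mol L⁻¹
Since AgBr needs less Br⁻ to reach saturation, it precipitates first.

AgBr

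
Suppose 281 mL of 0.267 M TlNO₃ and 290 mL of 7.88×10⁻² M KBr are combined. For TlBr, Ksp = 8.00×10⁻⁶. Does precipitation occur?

Yes

The combined volume is 571 mL.
[Tl⁺] = (0.267)(281)/571 = 0.131 M
[Br⁻] = (7.88×10⁻²)(290)/571 = 4.00×10⁻² M
Q = [Tl⁺][Br⁻] = 5.26×10⁻³
Since Q (5.26×10⁻³) exceeds Ksp (8.00×10⁻⁶), TlBr will precipitate.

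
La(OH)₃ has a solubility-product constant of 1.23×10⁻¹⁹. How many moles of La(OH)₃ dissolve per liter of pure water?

8.22×10⁻⁶ M

La(OH)₃(s) ⇌ La³⁺(aq) + 3 OH⁻(aq)
Call the molar solubility s, so that [La³⁺] = s and [OH⁻] = 3s.
Ksp = [La³⁺][OH⁻]^3 = s · (3s)^3 = 27s^4
27s^4 = 1.23×10⁻¹⁹  ⇒  s^4 = 4.56×10⁻²¹
s = 8.22×10⁻⁶ mol/L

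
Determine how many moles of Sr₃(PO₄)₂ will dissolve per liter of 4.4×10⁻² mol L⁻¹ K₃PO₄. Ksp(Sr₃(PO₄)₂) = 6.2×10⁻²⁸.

2.3×10⁻⁹ M

Sr₃(PO₄)₂(s) ⇌ 3 Sr²⁺(aq) + 2 PO₄³⁻(aq)
Let s be the solubility of Sr₃(PO₄)₂ here. The common ion gives [PO₄³⁻] ≈ 4.4×10⁻² mol L⁻¹, and [Sr²⁺] = 3s.
Ksp = [Sr²⁺]^3[PO₄³⁻]^2 = (3s)^3(4.4×10⁻²)^2
(3s)^3 = 6.2×10⁻²⁸ / (4.4×10⁻²)^2 = 3.2×10⁻²⁵
s = 2.3×10⁻⁹ mol L⁻¹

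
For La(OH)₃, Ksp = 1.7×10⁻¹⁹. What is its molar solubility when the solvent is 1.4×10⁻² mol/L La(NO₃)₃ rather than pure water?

7.7×10⁻⁷ M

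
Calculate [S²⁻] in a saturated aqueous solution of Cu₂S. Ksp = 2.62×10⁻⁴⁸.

Cu₂S(s) ⇌ 2 Cu⁺(aq) + S²⁻(aq)
With molar solubility s: [Cu⁺] = 2s, [S²⁻] = s.
Ksp = [Cu⁺]^2[S²⁻] = (2s)^2 · s = 4s^3 = 2.62×10⁻⁴⁸
s = 8.68×10⁻¹⁷ mol/L
[S²⁻] = s = 8.68×10⁻¹⁷ mol/L

8.68×10⁻¹⁷ M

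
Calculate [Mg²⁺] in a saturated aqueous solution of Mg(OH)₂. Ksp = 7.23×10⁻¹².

1.22×10⁻⁴ M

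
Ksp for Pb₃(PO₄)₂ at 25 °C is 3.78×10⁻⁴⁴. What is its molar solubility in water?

8.11×10⁻¹⁰ M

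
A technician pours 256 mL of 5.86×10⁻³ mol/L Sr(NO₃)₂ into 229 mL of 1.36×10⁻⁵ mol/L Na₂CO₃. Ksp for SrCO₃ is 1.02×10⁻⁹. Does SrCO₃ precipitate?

The combined volume is 485 mL.
[Sr²⁺] = (5.86×10⁻³)(256)/485 = 3.09×10⁻³ mol/L
[CO₃²⁻] = (1.36×10⁻⁵)(229)/485 = 6.42×10⁻⁶ mol/L
Q = [Sr²⁺][CO₃²⁻] = 1.99×10⁻⁸
Because Q > Ksp (1.99×10⁻⁸ vs 1.02×10⁻⁹), a precipitate of SrCO₃ forms.

Yes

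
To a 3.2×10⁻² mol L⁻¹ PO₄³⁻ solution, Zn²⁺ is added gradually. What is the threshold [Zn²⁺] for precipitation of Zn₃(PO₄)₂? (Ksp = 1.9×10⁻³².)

Precipitation of each salt begins when its ion product equals Ksp.
Zn₃(PO₄)₂(s) ⇌ 3 Zn²⁺(aq) + 2 PO₄³⁻(aq)
Ksp = [Zn²⁺]^3[PO₄³⁻]^2 = [Zn²⁺]^3(3.2×10⁻²)^2
[Zn²⁺]^3 = 1.9×10⁻³² / (3.2×10⁻²)^2 = 1.9×10⁻²⁹
[Zn²⁺] = 2.6×10⁻¹⁰ mol L⁻¹

2.6×10⁻¹⁰ M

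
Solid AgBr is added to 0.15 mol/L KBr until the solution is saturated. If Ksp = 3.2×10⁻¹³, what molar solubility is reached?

2.1×10⁻¹² M

AgBr(s) ⇌ Ag⁺(aq) + Br⁻(aq)
Let s be the solubility of AgBr here. The common ion gives [Br⁻] ≈ 0.15 mol/L, and [Ag⁺] = s.
Ksp = [Ag⁺][Br⁻] = s(0.15)
s = 3.2×10⁻¹³ / (0.15) = 2.1×10⁻¹²
s = 2.1×10⁻¹² mol/L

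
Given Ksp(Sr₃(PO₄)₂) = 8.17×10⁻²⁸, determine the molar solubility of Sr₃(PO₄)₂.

Sr₃(PO₄)₂(s) ⇌ 3 Sr²⁺(aq) + 2 PO₄³⁻(aq)
Let s be the molar solubility. Then [Sr²⁺] = 3s and [PO₄³⁻] = 2s.
Ksp = [Sr²⁺]^3[PO₄³⁻]^2 = (3s)^3 · (2s)^2 = 108s^5
108s^5 = 8.17×10⁻²⁸  ⇒  s^5 = 7.56×10⁻³⁰
Taking the 5th root, s = 1.50×10⁻⁶ M.

1.50×10⁻⁶ M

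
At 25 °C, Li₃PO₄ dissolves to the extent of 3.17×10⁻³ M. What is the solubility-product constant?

Li₃PO₄(s) ⇌ 3 Li⁺(aq) + PO₄³⁻(aq)
If s mol/L of Li₃PO₄ dissolves, [Li⁺] = 3s and [PO₄³⁻] = s.
Ksp = [Li⁺]^3[PO₄³⁻] = (3s)^3 · s = 27s^4
Ksp = 27 × (3.17×10⁻³)^4 = 2.73×10⁻⁹

Ksp = 2.73×10⁻⁹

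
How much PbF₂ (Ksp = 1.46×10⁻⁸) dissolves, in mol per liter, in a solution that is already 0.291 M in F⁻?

PbF₂(s) ⇌ Pb²⁺(aq) + 2 F⁻(aq)
Let s be the solubility of PbF₂ here. The common ion gives [F⁻] ≈ 0.291 M, and [Pb²⁺] = s.
Ksp = [Pb²⁺][F⁻]^2 = s(0.291)^2
s = 1.46×10⁻⁸ / (0.291)^2 = 1.72×10⁻⁷
s = 1.72×10⁻⁷ M

1.72×10⁻⁷ M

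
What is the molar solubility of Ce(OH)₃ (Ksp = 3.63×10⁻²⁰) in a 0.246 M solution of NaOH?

2.44×10⁻¹⁸ M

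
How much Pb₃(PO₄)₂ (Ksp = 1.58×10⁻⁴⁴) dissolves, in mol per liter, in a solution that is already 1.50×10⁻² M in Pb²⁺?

3.42×10⁻²⁰ M

Pb₃(PO₄)₂(s) ⇌ 3 Pb²⁺(aq) + 2 PO₄³⁻(aq)
The solution already contains Pb²⁺ at 1.50×10⁻² M. Let s be the molar solubility of Pb₃(PO₄)₂.
[Pb²⁺] ≈ 1.50×10⁻² M (common ion dominates); [PO₄³⁻] = 2s.
Ksp = [Pb²⁺]^3[PO₄³⁻]^2 = (1.50×10⁻²)^3(2s)^2
(2s)^2 = 1.58×10⁻⁴⁴ / (1.50×10⁻²)^3 = 4.68×10⁻³⁹
s = 3.42×10⁻²⁰ M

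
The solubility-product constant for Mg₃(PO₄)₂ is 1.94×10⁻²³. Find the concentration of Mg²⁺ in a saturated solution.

3.37×10⁻⁵ M

Mg₃(PO₄)₂(s) ⇌ 3 Mg²⁺(aq) + 2 PO₄³⁻(aq)
With molar solubility s: [Mg²⁺] = 3s, [PO₄³⁻] = 2s.
Ksp = [Mg²⁺]^3[PO₄³⁻]^2 = (3s)^3 · (2s)^2 = 108s^5 = 1.94×10⁻²³
s = 1.12×10⁻⁵ mol L⁻¹
[Mg²⁺] = 3s = 3.37×10⁻⁵ mol L⁻¹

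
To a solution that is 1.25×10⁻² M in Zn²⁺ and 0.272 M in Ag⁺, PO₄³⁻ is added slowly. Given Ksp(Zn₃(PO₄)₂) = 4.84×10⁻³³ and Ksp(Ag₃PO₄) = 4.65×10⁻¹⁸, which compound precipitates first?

Precipitation of each salt begins when its ion product equals Ksp.
For Zn₃(PO₄)₂: [PO₄³⁻] = (Ksp/[Zn²⁺]^3)^(1/2) = 4.98×10⁻¹⁴ M
For Ag₃PO₄: [PO₄³⁻] = (Ksp/[Ag⁺]^3) = 2.31×10⁻¹⁶ M
Since Ag₃PO₄ needs less PO₄³⁻ to reach saturation, it precipitates first.

Ag₃PO₄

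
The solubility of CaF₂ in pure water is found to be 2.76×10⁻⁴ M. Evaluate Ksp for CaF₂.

Ksp = 8.41×10⁻¹¹

CaF₂(s) ⇌ Ca²⁺(aq) + 2 F⁻(aq)
With molar solubility s: [Ca²⁺] = s, [F⁻] = 2s.
Ksp = [Ca²⁺][F⁻]^2 = s · (2s)^2 = 4s^3
Ksp = 4 × (2.76×10⁻⁴)^3 = 8.41×10⁻¹¹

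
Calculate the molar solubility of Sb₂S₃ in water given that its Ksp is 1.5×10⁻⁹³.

1.1×10⁻¹⁹ M

Sb₂S₃(s) ⇌ 2 Sb³⁺(aq) + 3 S²⁻(aq)
Let s be the molar solubility. Then [Sb³⁺] = 2s and [S²⁻] = 3s.
Ksp = [Sb³⁺]^2[S²⁻]^3 = (2s)^2 · (3s)^3 = 108s^5
108s^5 = 1.5×10⁻⁹³  ⇒  s^5 = 1.4×10⁻⁹⁵
Taking the 5th root, s = 1.1×10⁻¹⁹ M.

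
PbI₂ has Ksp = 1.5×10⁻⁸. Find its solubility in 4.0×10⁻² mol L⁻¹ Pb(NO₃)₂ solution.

PbI₂(s) ⇌ Pb²⁺(aq) + 2 I⁻(aq)
The solution already contains Pb²⁺ at 4.0×10⁻² mol L⁻¹. Let s be the molar solubility of PbI₂.
[Pb²⁺] ≈ 4.0×10⁻² mol L⁻¹ (common ion dominates); [I⁻] = 2s.
Ksp = [Pb²⁺][I⁻]^2 = (4.0×10⁻²)(2s)^2
(2s)^2 = 1.5×10⁻⁸ / (4.0×10⁻²) = 3.8×10⁻⁷
s = 3.1×10⁻⁴ mol L⁻¹

3.1×10⁻⁴ M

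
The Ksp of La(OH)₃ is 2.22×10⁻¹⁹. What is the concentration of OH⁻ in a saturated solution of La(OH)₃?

La(OH)₃(s) ⇌ La³⁺(aq) + 3 OH⁻(aq)
If s mol/L of La(OH)₃ dissolves, [La³⁺] = s and [OH⁻] = 3s.
Ksp = [La³⁺][OH⁻]^3 = s · (3s)^3 = 27s^4 = 2.22×10⁻¹⁹
s = 9.52×10⁻⁶ M
[OH⁻] = 3s = 2.86×10⁻⁵ M

2.86×10⁻⁵ M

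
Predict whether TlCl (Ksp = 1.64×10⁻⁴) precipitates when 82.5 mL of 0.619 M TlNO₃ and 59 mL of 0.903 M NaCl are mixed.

After mixing, V = 82.5 mL + 59 mL = 141.5 mL.
[Tl⁺] = (0.619)(82.5)/141.5 = 0.361 M
[Cl⁻] = (0.903)(59)/141.5 = 0.377 M
Q = [Tl⁺][Cl⁻] = 0.136
Because Q > Ksp (0.136 vs 1.64×10⁻⁴), a precipitate of TlCl forms.

Yes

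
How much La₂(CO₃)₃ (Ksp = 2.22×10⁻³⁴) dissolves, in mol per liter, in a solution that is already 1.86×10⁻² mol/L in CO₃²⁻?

La₂(CO₃)₃(s) ⇌ 2 La³⁺(aq) + 3 CO₃²⁻(aq)
Let s be the solubility of La₂(CO₃)₃ here. The common ion gives [CO₃²⁻] ≈ 1.86×10⁻² mol/L, and [La³⁺] = 2s.
Ksp = [La³⁺]^2[CO₃²⁻]^3 = (2s)^2(1.86×10⁻²)^3
(2s)^2 = 2.22×10⁻³⁴ / (1.86×10⁻²)^3 = 3.45×10⁻²⁹
s = 2.94×10⁻¹⁵ mol/L

2.94×10⁻¹⁵ M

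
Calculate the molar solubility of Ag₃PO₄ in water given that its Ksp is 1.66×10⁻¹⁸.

1.57×10⁻⁵ M

Ag₃PO₄(s) ⇌ 3 Ag⁺(aq) + PO₄³⁻(aq)
If s mol/L of Ag₃PO₄ dissolves, [Ag⁺] = 3s and [PO₄³⁻] = s.
Ksp = [Ag⁺]^3[PO₄³⁻] = (3s)^3 · s = 27s^4
27s^4 = 1.66×10⁻¹⁸  ⇒  s^4 = 6.15×10⁻²⁰
Taking the 4th root, s = 1.57×10⁻⁵ M.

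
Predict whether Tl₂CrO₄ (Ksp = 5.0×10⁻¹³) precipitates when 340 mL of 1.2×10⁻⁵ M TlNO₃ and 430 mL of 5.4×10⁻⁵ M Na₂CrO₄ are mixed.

No

The combined volume is 770 mL.
[Tl⁺] = (1.2×10⁻⁵)(340)/770 = 5.3×10⁻⁶ M
[CrO₄²⁻] = (5.4×10⁻⁵)(430)/770 = 3.0×10⁻⁵ M
Q = [Tl⁺]^2[CrO₄²⁻] = 8.5×10⁻¹⁶
Q = 8.5×10⁻¹⁶ < Ksp = 5.0×10⁻¹³, so the solution is unsaturated and no precipitate forms.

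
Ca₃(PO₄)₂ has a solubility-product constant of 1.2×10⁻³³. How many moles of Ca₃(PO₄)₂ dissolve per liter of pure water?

1.0×10⁻⁷ M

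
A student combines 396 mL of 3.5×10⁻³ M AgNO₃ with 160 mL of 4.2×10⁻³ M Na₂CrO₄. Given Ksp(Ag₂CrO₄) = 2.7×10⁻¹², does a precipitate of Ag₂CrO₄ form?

Total volume after mixing = 396 + 160 = 556 mL.
[Ag⁺] = (3.5×10⁻³)(396)/556 = 2.5×10⁻³ M
[CrO₄²⁻] = (4.2×10⁻³)(160)/556 = 1.2×10⁻³ M
Q = [Ag⁺]^2[CrO₄²⁻] = 7.5×10⁻⁹
Because Q > Ksp (7.5×10⁻⁹ vs 2.7×10⁻¹²), a precipitate of Ag₂CrO₄ forms.

Yes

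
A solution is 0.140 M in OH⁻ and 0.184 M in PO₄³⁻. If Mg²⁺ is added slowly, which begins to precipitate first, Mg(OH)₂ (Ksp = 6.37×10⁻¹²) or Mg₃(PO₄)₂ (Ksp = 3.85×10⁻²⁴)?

Mg(OH)₂

Precipitation of each salt begins when its ion product equals Ksp.
For Mg(OH)₂: [Mg²⁺] = (Ksp/[OH⁻]^2) = 3.25×10⁻¹⁰ M
For Mg₃(PO₄)₂: [Mg²⁺] = (Ksp/[PO₄³⁻]^2)^(1/3) = 4.84×10⁻⁸ M
Mg(OH)₂ requires the lower [Mg²⁺], so it precipitates first.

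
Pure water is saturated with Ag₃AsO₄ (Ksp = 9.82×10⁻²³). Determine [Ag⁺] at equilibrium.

4.14×10⁻⁶ M

Ag₃AsO₄(s) ⇌ 3 Ag⁺(aq) + AsO₄³⁻(aq)
Call the molar solubility s, so that [Ag⁺] = 3s and [AsO₄³⁻] = s.
Ksp = [Ag⁺]^3[AsO₄³⁻] = (3s)^3 · s = 27s^4 = 9.82×10⁻²³
s = 1.38×10⁻⁶ mol/L
[Ag⁺] = 3s = 4.14×10⁻⁶ mol/L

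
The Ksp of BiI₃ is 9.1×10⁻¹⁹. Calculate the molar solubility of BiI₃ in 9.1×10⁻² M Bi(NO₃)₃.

BiI₃(s) ⇌ Bi³⁺(aq) + 3 I⁻(aq)
With Bi³⁺ already at 9.1×10⁻² M and s small, take [Bi³⁺] ≈ 9.1×10⁻² M and [I⁻] = 3s.
Ksp = [Bi³⁺][I⁻]^3 = (9.1×10⁻²)(3s)^3
(3s)^3 = 9.1×10⁻¹⁹ / (9.1×10⁻²) = 1.0×10⁻¹⁷
s = 7.2×10⁻⁷ M

7.2×10⁻⁷ M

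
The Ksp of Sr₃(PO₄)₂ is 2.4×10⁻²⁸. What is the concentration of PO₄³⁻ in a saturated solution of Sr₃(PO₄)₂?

Sr₃(PO₄)₂(s) ⇌ 3 Sr²⁺(aq) + 2 PO₄³⁻(aq)
Let s be the molar solubility. Then [Sr²⁺] = 3s and [PO₄³⁻] = 2s.
Ksp = [Sr²⁺]^3[PO₄³⁻]^2 = (3s)^3 · (2s)^2 = 108s^5 = 2.4×10⁻²⁸
s = 1.2×10⁻⁶ mol/L
[PO₄³⁻] = 2s = 2.3×10⁻⁶ mol/L

2.3×10⁻⁶ M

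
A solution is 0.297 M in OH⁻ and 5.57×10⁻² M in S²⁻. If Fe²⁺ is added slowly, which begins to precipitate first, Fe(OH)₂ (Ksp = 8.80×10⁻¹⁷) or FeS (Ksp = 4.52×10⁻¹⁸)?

Each salt precipitates once Q = Ksp for that salt.
For Fe(OH)₂: [Fe²⁺] = (Ksp/[OH⁻]^2) = 9.98×10⁻¹⁶ M
For FeS: [Fe²⁺] = (Ksp/[S²⁻]) = 8.11×10⁻¹⁷ M
Since FeS needs less Fe²⁺ to reach saturation, it precipitates first.

FeS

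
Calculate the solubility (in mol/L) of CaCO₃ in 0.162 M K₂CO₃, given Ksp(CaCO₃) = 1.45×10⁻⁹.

8.95×10⁻⁹ M

CaCO₃(s) ⇌ Ca²⁺(aq) + CO₃²⁻(aq)
With CO₃²⁻ already at 0.162 M and s small, take [CO₃²⁻] ≈ 0.162 M and [Ca²⁺] = s.
Ksp = [Ca²⁺][CO₃²⁻] = s(0.162)
s = 1.45×10⁻⁹ / (0.162) = 8.95×10⁻⁹
s = 8.95×10⁻⁹ M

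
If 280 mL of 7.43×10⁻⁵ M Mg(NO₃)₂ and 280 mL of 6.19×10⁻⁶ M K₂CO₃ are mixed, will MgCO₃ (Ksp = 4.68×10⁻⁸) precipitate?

No

Total volume after mixing = 280 + 280 = 560 mL.
[Mg²⁺] = (7.43×10⁻⁵)(280)/560 = 3.72×10⁻⁵ M
[CO₃²⁻] = (6.19×10⁻⁶)(280)/560 = 3.10×10⁻⁶ M
Q = [Mg²⁺][CO₃²⁻] = 1.15×10⁻¹⁰
Since Q (1.15×10⁻¹⁰) is less than Ksp (4.68×10⁻⁸), no MgCO₃ precipitates.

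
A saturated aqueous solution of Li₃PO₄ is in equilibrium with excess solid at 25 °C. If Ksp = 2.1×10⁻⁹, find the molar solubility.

3.0×10⁻³ M

Li₃PO₄(s) ⇌ 3 Li⁺(aq) + PO₄³⁻(aq)
For each mole of Li₃PO₄ that dissolves per liter, [Li⁺] = 3s and [PO₄³⁻] = s; let s denote this solubility.
Ksp = [Li⁺]^3[PO₄³⁻] = (3s)^3 · s = 27s^4
27s^4 = 2.1×10⁻⁹  ⇒  s^4 = 7.8×10⁻¹¹
Taking the 4th root, s = 3.0×10⁻³ mol/L.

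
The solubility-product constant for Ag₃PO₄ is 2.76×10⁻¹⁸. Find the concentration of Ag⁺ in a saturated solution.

Ag₃PO₄(s) ⇌ 3 Ag⁺(aq) + PO₄³⁻(aq)
Call the molar solubility s, so that [Ag⁺] = 3s and [PO₄³⁻] = s.
Ksp = [Ag⁺]^3[PO₄³⁻] = (3s)^3 · s = 27s^4 = 2.76×10⁻¹⁸
s = 1.79×10⁻⁵ mol/L
[Ag⁺] = 3s = 5.36×10⁻⁵ mol/L

5.36×10⁻⁵ M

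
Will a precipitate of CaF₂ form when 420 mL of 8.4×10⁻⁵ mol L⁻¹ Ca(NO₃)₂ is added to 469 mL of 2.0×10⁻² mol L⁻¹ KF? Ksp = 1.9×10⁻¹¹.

After mixing, V = 420 mL + 469 mL = 889 mL.
[Ca²⁺] = (8.4×10⁻⁵)(420)/889 = 4.0×10⁻⁵ mol L⁻¹
[F⁻] = (2.0×10⁻²)(469)/889 = 1.1×10⁻² mol L⁻¹
Q = [Ca²⁺][F⁻]^2 = 4.4×10⁻⁹
Since Q (4.4×10⁻⁹) exceeds Ksp (1.9×10⁻¹¹), CaF₂ will precipitate.

Yes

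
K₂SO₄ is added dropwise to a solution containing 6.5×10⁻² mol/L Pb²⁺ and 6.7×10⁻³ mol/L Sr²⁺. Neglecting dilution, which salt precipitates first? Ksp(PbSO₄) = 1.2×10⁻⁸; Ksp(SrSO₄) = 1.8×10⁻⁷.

A salt starts to precipitate once the ion product Q reaches its Ksp.
For PbSO₄: [SO₄²⁻] = (Ksp/[Pb²⁺]) = 1.8×10⁻⁷ mol/L
For SrSO₄: [SO₄²⁻] = (Ksp/[Sr²⁺]) = 2.7×10⁻⁵ mol/L
PbSO₄ requires the lower [SO₄²⁻], so it precipitates first.

PbSO₄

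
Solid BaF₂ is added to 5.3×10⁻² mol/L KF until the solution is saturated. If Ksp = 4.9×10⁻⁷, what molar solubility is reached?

BaF₂(s) ⇌ Ba²⁺(aq) + 2 F⁻(aq)
With F⁻ already at 5.3×10⁻² mol/L and s small, take [F⁻] ≈ 5.3×10⁻² mol/L and [Ba²⁺] = s.
Ksp = [Ba²⁺][F⁻]^2 = s(5.3×10⁻²)^2
s = 4.9×10⁻⁷ / (5.3×10⁻²)^2 = 1.7×10⁻⁴
s = 1.7×10⁻⁴ mol/L

1.7×10⁻⁴ M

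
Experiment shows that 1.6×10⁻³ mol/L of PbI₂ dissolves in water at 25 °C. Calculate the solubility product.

PbI₂(s) ⇌ Pb²⁺(aq) + 2 I⁻(aq)
If s mol/L of PbI₂ dissolves, [Pb²⁺] = s and [I⁻] = 2s.
Ksp = [Pb²⁺][I⁻]^2 = s · (2s)^2 = 4s^3
Ksp = 4 × (1.6×10⁻³)^3 = 1.6×10⁻⁸

Ksp = 1.6×10⁻⁸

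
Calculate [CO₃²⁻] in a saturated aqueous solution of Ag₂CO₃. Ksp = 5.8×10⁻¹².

Ag₂CO₃(s) ⇌ 2 Ag⁺(aq) + CO₃²⁻(aq)
If s mol/L of Ag₂CO₃ dissolves, [Ag⁺] = 2s and [CO₃²⁻] = s.
Ksp = [Ag⁺]^2[CO₃²⁻] = (2s)^2 · s = 4s^3 = 5.8×10⁻¹²
s = 1.1×10⁻⁴ M
[CO₃²⁻] = s = 1.1×10⁻⁴ M

1.1×10⁻⁴ M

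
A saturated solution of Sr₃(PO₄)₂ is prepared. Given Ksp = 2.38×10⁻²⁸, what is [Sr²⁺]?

Sr₃(PO₄)₂(s) ⇌ 3 Sr²⁺(aq) + 2 PO₄³⁻(aq)
For each mole of Sr₃(PO₄)₂ that dissolves per liter, [Sr²⁺] = 3s and [PO₄³⁻] = 2s; let s denote this solubility.
Ksp = [Sr²⁺]^3[PO₄³⁻]^2 = (3s)^3 · (2s)^2 = 108s^5 = 2.38×10⁻²⁸
s = 1.17×10⁻⁶ mol L⁻¹
[Sr²⁺] = 3s = 3.51×10⁻⁶ mol L⁻¹

3.51×10⁻⁶ M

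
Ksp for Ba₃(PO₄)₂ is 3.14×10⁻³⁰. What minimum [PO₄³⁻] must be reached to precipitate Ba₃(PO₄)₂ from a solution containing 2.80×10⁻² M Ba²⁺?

A salt starts to precipitate once the ion product Q reaches its Ksp.
Ba₃(PO₄)₂(s) ⇌ 3 Ba²⁺(aq) + 2 PO₄³⁻(aq)
Ksp = [Ba²⁺]^3[PO₄³⁻]^2 = [PO₄³⁻]^2(2.80×10⁻²)^3
[PO₄³⁻]^2 = 3.14×10⁻³⁰ / (2.80×10⁻²)^3 = 1.43×10⁻²⁵
[PO₄³⁻] = 3.78×10⁻¹³ M

3.78×10⁻¹³ M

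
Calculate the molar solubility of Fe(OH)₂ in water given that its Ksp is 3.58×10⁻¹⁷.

Fe(OH)₂(s) ⇌ Fe²⁺(aq) + 2 OH⁻(aq)
For each mole of Fe(OH)₂ that dissolves per liter, [Fe²⁺] = s and [OH⁻] = 2s; let s denote this solubility.
Ksp = [Fe²⁺][OH⁻]^2 = s · (2s)^2 = 4s^3
4s^3 = 3.58×10⁻¹⁷  ⇒  s^3 = 8.95×10⁻¹⁸
Taking the 3rd root, s = 2.08×10⁻⁶ M.

2.08×10⁻⁶ M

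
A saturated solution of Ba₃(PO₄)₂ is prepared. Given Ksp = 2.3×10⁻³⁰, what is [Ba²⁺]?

1.4×10⁻⁶ M

Ba₃(PO₄)₂(s) ⇌ 3 Ba²⁺(aq) + 2 PO₄³⁻(aq)
Call the molar solubility s, so that [Ba²⁺] = 3s and [PO₄³⁻] = 2s.
Ksp = [Ba²⁺]^3[PO₄³⁻]^2 = (3s)^3 · (2s)^2 = 108s^5 = 2.3×10⁻³⁰
s = 4.6×10⁻⁷ mol L⁻¹
[Ba²⁺] = 3s = 1.4×10⁻⁶ mol L⁻¹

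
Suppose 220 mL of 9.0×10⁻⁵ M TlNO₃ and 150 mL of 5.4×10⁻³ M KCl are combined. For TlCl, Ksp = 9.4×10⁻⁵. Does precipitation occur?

The combined volume is 370 mL.
[Tl⁺] = (9.0×10⁻⁵)(220)/370 = 5.4×10⁻⁵ M
[Cl⁻] = (5.4×10⁻³)(150)/370 = 2.2×10⁻³ M
Q = [Tl⁺][Cl⁻] = 1.2×10⁻⁷
Q < Ksp (1.2×10⁻⁷ vs 9.4×10⁻⁵); the solution remains unsaturated and no precipitate forms.

No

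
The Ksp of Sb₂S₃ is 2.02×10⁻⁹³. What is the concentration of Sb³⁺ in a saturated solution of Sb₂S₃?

Sb₂S₃(s) ⇌ 2 Sb³⁺(aq) + 3 S²⁻(aq)
With molar solubility s: [Sb³⁺] = 2s, [S²⁻] = 3s.
Ksp = [Sb³⁺]^2[S²⁻]^3 = (2s)^2 · (3s)^3 = 108s^5 = 2.02×10⁻⁹³
s = 1.13×10⁻¹⁹ mol L⁻¹
[Sb³⁺] = 2s = 2.27×10⁻¹⁹ mol L⁻¹

2.27×10⁻¹⁹ M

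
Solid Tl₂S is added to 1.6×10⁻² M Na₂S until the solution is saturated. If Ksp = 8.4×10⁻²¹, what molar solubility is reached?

3.6×10⁻¹⁰ M

Tl₂S(s) ⇌ 2 Tl⁺(aq) + S²⁻(aq)
With S²⁻ already at 1.6×10⁻² M and s small, take [S²⁻] ≈ 1.6×10⁻² M and [Tl⁺] = 2s.
Ksp = [Tl⁺]^2[S²⁻] = (2s)^2(1.6×10⁻²)
(2s)^2 = 8.4×10⁻²¹ / (1.6×10⁻²) = 5.3×10⁻¹⁹
s = 3.6×10⁻¹⁰ M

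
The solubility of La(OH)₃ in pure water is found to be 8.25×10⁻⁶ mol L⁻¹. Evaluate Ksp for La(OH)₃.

La(OH)₃(s) ⇌ La³⁺(aq) + 3 OH⁻(aq)
If s mol/L of La(OH)₃ dissolves, [La³⁺] = s and [OH⁻] = 3s.
Ksp = [La³⁺][OH⁻]^3 = s · (3s)^3 = 27s^4
Ksp = 27 × (8.25×10⁻⁶)^4 = 1.25×10⁻¹⁹

Ksp = 1.25×10⁻¹⁹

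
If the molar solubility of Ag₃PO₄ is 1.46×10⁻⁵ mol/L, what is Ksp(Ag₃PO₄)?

Ag₃PO₄(s) ⇌ 3 Ag⁺(aq) + PO₄³⁻(aq)
Call the molar solubility s, so that [Ag⁺] = 3s and [PO₄³⁻] = s.
Ksp = [Ag⁺]^3[PO₄³⁻] = (3s)^3 · s = 27s^4
Ksp = 27 × (1.46×10⁻⁵)^4 = 1.23×10⁻¹⁸

Ksp = 1.23×10⁻¹⁸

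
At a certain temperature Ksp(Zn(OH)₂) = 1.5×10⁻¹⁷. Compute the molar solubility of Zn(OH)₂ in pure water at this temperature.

1.6×10⁻⁶ M

Zn(OH)₂(s) ⇌ Zn²⁺(aq) + 2 OH⁻(aq)
Let s be the molar solubility. Then [Zn²⁺] = s and [OH⁻] = 2s.
Ksp = [Zn²⁺][OH⁻]^2 = s · (2s)^2 = 4s^3
4s^3 = 1.5×10⁻¹⁷  ⇒  s^3 = 3.8×10⁻¹⁸
s = (3.8×10⁻¹⁸)^(1/3) = 1.6×10⁻⁶ mol/L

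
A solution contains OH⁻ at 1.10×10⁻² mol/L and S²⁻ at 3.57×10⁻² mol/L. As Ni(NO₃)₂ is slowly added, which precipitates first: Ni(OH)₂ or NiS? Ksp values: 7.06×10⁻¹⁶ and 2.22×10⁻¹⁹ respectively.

Precipitation begins when Q = Ksp.
For Ni(OH)₂: [Ni²⁺] = (Ksp/[OH⁻]^2) = 5.83×10⁻¹² mol/L
For NiS: [Ni²⁺] = (Ksp/[S²⁻]) = 6.22×10⁻¹⁸ mol/L
NiS requires the lower [Ni²⁺], so it precipitates first.

NiS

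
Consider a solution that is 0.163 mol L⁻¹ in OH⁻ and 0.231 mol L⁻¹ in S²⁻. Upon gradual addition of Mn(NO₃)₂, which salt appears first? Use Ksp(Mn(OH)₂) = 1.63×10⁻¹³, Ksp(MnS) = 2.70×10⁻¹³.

MnS

A salt starts to precipitate once the ion product Q reaches its Ksp.
For Mn(OH)₂: [Mn²⁺] = (Ksp/[OH⁻]^2) = 6.13×10⁻¹² mol L⁻¹
For MnS: [Mn²⁺] = (Ksp/[S²⁻]) = 1.17×10⁻¹² mol L⁻¹
MnS requires the lower [Mn²⁺], so it precipitates first.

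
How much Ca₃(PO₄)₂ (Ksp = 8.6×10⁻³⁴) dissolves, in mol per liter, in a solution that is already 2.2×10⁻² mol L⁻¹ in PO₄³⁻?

Ca₃(PO₄)₂(s) ⇌ 3 Ca²⁺(aq) + 2 PO₄³⁻(aq)
The solution already contains PO₄³⁻ at 2.2×10⁻² mol L⁻¹. Let s be the molar solubility of Ca₃(PO₄)₂.
[PO₄³⁻] ≈ 2.2×10⁻² mol L⁻¹ (common ion dominates); [Ca²⁺] = 3s.
Ksp = [Ca²⁺]^3[PO₄³⁻]^2 = (3s)^3(2.2×10⁻²)^2
(3s)^3 = 8.6×10⁻³⁴ / (2.2×10⁻²)^2 = 1.8×10⁻³⁰
s = 4.0×10⁻¹¹ mol L⁻¹

4.0×10⁻¹¹ M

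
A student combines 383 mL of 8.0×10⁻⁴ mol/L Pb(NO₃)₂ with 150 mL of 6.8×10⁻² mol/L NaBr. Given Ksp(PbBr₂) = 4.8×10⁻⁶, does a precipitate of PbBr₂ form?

No

Total volume after mixing = 383 + 150 = 533 mL.
[Pb²⁺] = (8.0×10⁻⁴)(383)/533 = 5.7×10⁻⁴ mol/L
[Br⁻] = (6.8×10⁻²)(150)/533 = 1.9×10⁻² mol/L
Q = [Pb²⁺][Br⁻]^2 = 2.1×10⁻⁷
Q = 2.1×10⁻⁷ < Ksp = 4.8×10⁻⁶, so the solution is unsaturated and no precipitate forms.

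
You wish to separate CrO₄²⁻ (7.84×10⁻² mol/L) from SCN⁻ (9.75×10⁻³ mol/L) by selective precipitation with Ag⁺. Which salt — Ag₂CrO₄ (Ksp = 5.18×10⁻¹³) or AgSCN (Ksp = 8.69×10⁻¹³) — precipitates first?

The threshold for precipitation is Q = Ksp.
For Ag₂CrO₄: [Ag⁺] = (Ksp/[CrO₄²⁻])^(1/2) = 2.57×10⁻⁶ mol/L
For AgSCN: [Ag⁺] = (Ksp/[SCN⁻]) = 8.91×10⁻¹¹ mol/L
Since AgSCN needs less Ag⁺ to reach saturation, it precipitates first.

AgSCN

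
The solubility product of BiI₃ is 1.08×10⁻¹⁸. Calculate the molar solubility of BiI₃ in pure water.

BiI₃(s) ⇌ Bi³⁺(aq) + 3 I⁻(aq)
Let s be the molar solubility. Then [Bi³⁺] = s and [I⁻] = 3s.
Ksp = [Bi³⁺][I⁻]^3 = s · (3s)^3 = 27s^4
27s^4 = 1.08×10⁻¹⁸  ⇒  s^4 = 4.00×10⁻²⁰
s = (4.00×10⁻²⁰)^(1/4) = 1.41×10⁻⁵ mol/L

1.41×10⁻⁵ M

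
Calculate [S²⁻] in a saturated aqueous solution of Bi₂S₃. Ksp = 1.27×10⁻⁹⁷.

4.91×10⁻²⁰ M

Bi₂S₃(s) ⇌ 2 Bi³⁺(aq) + 3 S²⁻(aq)
For each mole of Bi₂S₃ that dissolves per liter, [Bi³⁺] = 2s and [S²⁻] = 3s; let s denote this solubility.
Ksp = [Bi³⁺]^2[S²⁻]^3 = (2s)^2 · (3s)^3 = 108s^5 = 1.27×10⁻⁹⁷
s = 1.64×10⁻²⁰ M
[S²⁻] = 3s = 4.91×10⁻²⁰ M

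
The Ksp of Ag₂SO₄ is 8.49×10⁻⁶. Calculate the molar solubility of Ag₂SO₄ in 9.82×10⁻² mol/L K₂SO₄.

4.65×10⁻³ M

Ag₂SO₄(s) ⇌ 2 Ag⁺(aq) + SO₄²⁻(aq)
SO₄²⁻ is already present at 9.82×10⁻² mol/L. If s mol/L of Ag₂SO₄ dissolves, [Ag⁺] = 2s while [SO₄²⁻] ≈ 9.82×10⁻² mol/L.
Ksp = [Ag⁺]^2[SO₄²⁻] = (2s)^2(9.82×10⁻²)
(2s)^2 = 8.49×10⁻⁶ / (9.82×10⁻²) = 8.65×10⁻⁵
s = 4.65×10⁻³ mol/L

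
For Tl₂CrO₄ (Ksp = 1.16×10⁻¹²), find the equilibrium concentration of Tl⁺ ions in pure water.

Tl₂CrO₄(s) ⇌ 2 Tl⁺(aq) + CrO₄²⁻(aq)
With molar solubility s: [Tl⁺] = 2s, [CrO₄²⁻] = s.
Ksp = [Tl⁺]^2[CrO₄²⁻] = (2s)^2 · s = 4s^3 = 1.16×10⁻¹²
s = 6.62×10⁻⁵ mol L⁻¹
[Tl⁺] = 2s = 1.32×10⁻⁴ mol L⁻¹

1.32×10⁻⁴ M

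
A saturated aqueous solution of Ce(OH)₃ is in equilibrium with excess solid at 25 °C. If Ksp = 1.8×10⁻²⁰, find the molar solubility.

5.1×10⁻⁶ M

Ce(OH)₃(s) ⇌ Ce³⁺(aq) + 3 OH⁻(aq)
For each mole of Ce(OH)₃ that dissolves per liter, [Ce³⁺] = s and [OH⁻] = 3s; let s denote this solubility.
Ksp = [Ce³⁺][OH⁻]^3 = s · (3s)^3 = 27s^4
27s^4 = 1.8×10⁻²⁰  ⇒  s^4 = 6.7×10⁻²²
s = (6.7×10⁻²²)^(1/4) = 5.1×10⁻⁶ mol L⁻¹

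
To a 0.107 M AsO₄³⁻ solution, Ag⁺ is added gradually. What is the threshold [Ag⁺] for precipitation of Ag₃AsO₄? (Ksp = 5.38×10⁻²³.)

7.95×10⁻⁸ M

A salt starts to precipitate once the ion product Q reaches its Ksp.
Ag₃AsO₄(s) ⇌ 3 Ag⁺(aq) + AsO₄³⁻(aq)
Ksp = [Ag⁺]^3[AsO₄³⁻] = [Ag⁺]^3(0.107)
[Ag⁺]^3 = 5.38×10⁻²³ / (0.107) = 5.03×10⁻²²
[Ag⁺] = 7.95×10⁻⁸ M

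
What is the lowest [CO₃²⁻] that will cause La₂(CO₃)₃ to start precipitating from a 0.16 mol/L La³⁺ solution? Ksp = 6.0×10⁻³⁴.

The threshold for precipitation is Q = Ksp.
La₂(CO₃)₃(s) ⇌ 2 La³⁺(aq) + 3 CO₃²⁻(aq)
Ksp = [La³⁺]^2[CO₃²⁻]^3 = [CO₃²⁻]^3(0.16)^2
[CO₃²⁻]^3 = 6.0×10⁻³⁴ / (0.16)^2 = 2.3×10⁻³²
[CO₃²⁻] = 2.9×10⁻¹¹ mol/L

2.9×10⁻¹¹ M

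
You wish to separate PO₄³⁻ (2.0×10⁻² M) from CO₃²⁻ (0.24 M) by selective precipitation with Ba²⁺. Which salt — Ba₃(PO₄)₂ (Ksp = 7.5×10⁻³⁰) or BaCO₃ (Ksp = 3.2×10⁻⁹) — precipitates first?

Ba₃(PO₄)₂

A salt starts to precipitate once the ion product Q reaches its Ksp.
For Ba₃(PO₄)₂: [Ba²⁺] = (Ksp/[PO₄³⁻]^2)^(1/3) = 2.7×10⁻⁹ M
For BaCO₃: [Ba²⁺] = (Ksp/[CO₃²⁻]) = 1.3×10⁻⁸ M
Ba₃(PO₄)₂ requires the lower [Ba²⁺], so it precipitates first.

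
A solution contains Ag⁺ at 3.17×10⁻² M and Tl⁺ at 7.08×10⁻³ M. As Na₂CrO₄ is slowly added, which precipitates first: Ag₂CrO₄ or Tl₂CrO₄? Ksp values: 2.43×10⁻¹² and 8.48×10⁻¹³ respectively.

Ag₂CrO₄

Precipitation begins when Q = Ksp.
For Ag₂CrO₄: [CrO₄²⁻] = (Ksp/[Ag⁺]^2) = 2.42×10⁻⁹ M
For Tl₂CrO₄: [CrO₄²⁻] = (Ksp/[Tl⁺]^2) = 1.69×10⁻⁸ M
The smaller threshold [CrO₄²⁻] is reached first, so Ag₂CrO₄ precipitates first.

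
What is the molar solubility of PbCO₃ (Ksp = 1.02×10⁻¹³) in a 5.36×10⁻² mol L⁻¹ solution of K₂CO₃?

PbCO₃(s) ⇌ Pb²⁺(aq) + CO₃²⁻(aq)
Let s be the solubility of PbCO₃ here. The common ion gives [CO₃²⁻] ≈ 5.36×10⁻² mol L⁻¹, and [Pb²⁺] = s.
Ksp = [Pb²⁺][CO₃²⁻] = s(5.36×10⁻²)
s = 1.02×10⁻¹³ / (5.36×10⁻²) = 1.90×10⁻¹²
s = 1.90×10⁻¹² mol L⁻¹

1.90×10⁻¹² M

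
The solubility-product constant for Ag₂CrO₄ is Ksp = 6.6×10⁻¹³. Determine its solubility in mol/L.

5.5×10⁻⁵ M

Ag₂CrO₄(s) ⇌ 2 Ag⁺(aq) + CrO₄²⁻(aq)
For each mole of Ag₂CrO₄ that dissolves per liter, [Ag⁺] = 2s and [CrO₄²⁻] = s; let s denote this solubility.
Ksp = [Ag⁺]^2[CrO₄²⁻] = (2s)^2 · s = 4s^3
4s^3 = 6.6×10⁻¹³  ⇒  s^3 = 1.7×10⁻¹³
Taking the 3rd root, s = 5.5×10⁻⁵ mol L⁻¹.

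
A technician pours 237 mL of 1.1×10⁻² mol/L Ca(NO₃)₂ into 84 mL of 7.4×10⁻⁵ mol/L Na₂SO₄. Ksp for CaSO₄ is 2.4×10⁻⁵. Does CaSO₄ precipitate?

No

Total volume after mixing = 237 + 84 = 321 mL.
[Ca²⁺] = (1.1×10⁻²)(237)/321 = 8.1×10⁻³ mol/L
[SO₄²⁻] = (7.4×10⁻⁵)(84)/321 = 1.9×10⁻⁵ mol/L
Q = [Ca²⁺][SO₄²⁻] = 1.6×10⁻⁷
Since Q (1.6×10⁻⁷) is less than Ksp (2.4×10⁻⁵), no CaSO₄ precipitates.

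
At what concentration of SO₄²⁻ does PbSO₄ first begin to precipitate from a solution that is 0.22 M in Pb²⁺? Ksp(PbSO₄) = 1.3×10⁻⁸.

5.9×10⁻⁸ M

Each salt precipitates once Q = Ksp for that salt.
PbSO₄(s) ⇌ Pb²⁺(aq) + SO₄²⁻(aq)
Ksp = [Pb²⁺][SO₄²⁻] = [SO₄²⁻](0.22)
[SO₄²⁻] = 1.3×10⁻⁸ / (0.22) = 5.9×10⁻⁸
[SO₄²⁻] = 5.9×10⁻⁸ M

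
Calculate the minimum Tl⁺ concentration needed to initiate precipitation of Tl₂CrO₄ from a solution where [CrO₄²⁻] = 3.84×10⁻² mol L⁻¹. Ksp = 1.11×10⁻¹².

Each salt precipitates once Q = Ksp for that salt.
Tl₂CrO₄(s) ⇌ 2 Tl⁺(aq) + CrO₄²⁻(aq)
Ksp = [Tl⁺]^2[CrO₄²⁻] = [Tl⁺]^2(3.84×10⁻²)
[Tl⁺]^2 = 1.11×10⁻¹² / (3.84×10⁻²) = 2.89×10⁻¹¹
[Tl⁺] = 5.38×10⁻⁶ mol L⁻¹

5.38×10⁻⁶ M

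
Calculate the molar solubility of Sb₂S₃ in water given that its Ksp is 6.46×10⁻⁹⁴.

9.02×10⁻²⁰ M

Sb₂S₃(s) ⇌ 2 Sb³⁺(aq) + 3 S²⁻(aq)
Call the molar solubility s, so that [Sb³⁺] = 2s and [S²⁻] = 3s.
Ksp = [Sb³⁺]^2[S²⁻]^3 = (2s)^2 · (3s)^3 = 108s^5
108s^5 = 6.46×10⁻⁹⁴  ⇒  s^5 = 5.98×10⁻⁹⁶
Taking the 5th root, s = 9.02×10⁻²⁰ mol/L.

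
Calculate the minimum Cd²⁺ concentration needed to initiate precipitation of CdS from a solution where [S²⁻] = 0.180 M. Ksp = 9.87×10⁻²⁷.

5.48×10⁻²⁶ M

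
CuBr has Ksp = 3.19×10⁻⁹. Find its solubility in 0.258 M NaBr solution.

1.24×10⁻⁸ M

CuBr(s) ⇌ Cu⁺(aq) + Br⁻(aq)
With Br⁻ already at 0.258 M and s small, take [Br⁻] ≈ 0.258 M and [Cu⁺] = s.
Ksp = [Cu⁺][Br⁻] = s(0.258)
s = 3.19×10⁻⁹ / (0.258) = 1.24×10⁻⁸
s = 1.24×10⁻⁸ M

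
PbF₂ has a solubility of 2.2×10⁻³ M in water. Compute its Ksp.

PbF₂(s) ⇌ Pb²⁺(aq) + 2 F⁻(aq)
With molar solubility s: [Pb²⁺] = s, [F⁻] = 2s.
Ksp = [Pb²⁺][F⁻]^2 = s · (2s)^2 = 4s^3
Ksp = 4 × (2.2×10⁻³)^3 = 4.3×10⁻⁸

Ksp = 4.3×10⁻⁸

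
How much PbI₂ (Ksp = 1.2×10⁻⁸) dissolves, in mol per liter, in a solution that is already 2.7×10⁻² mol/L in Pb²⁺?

3.3×10⁻⁴ M

PbI₂(s) ⇌ Pb²⁺(aq) + 2 I⁻(aq)
The solution already contains Pb²⁺ at 2.7×10⁻² mol/L. Let s be the molar solubility of PbI₂.
[Pb²⁺] ≈ 2.7×10⁻² mol/L (common ion dominates); [I⁻] = 2s.
Ksp = [Pb²⁺][I⁻]^2 = (2.7×10⁻²)(2s)^2
(2s)^2 = 1.2×10⁻⁸ / (2.7×10⁻²) = 4.4×10⁻⁷
s = 3.3×10⁻⁴ mol/L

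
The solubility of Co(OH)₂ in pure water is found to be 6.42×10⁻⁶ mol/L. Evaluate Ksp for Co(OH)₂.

Ksp = 1.06×10⁻¹⁵

Co(OH)₂(s) ⇌ Co²⁺(aq) + 2 OH⁻(aq)
For each mole of Co(OH)₂ that dissolves per liter, [Co²⁺] = s and [OH⁻] = 2s; let s denote this solubility.
Ksp = [Co²⁺][OH⁻]^2 = s · (2s)^2 = 4s^3
Ksp = 4 × (6.42×10⁻⁶)^3 = 1.06×10⁻¹⁵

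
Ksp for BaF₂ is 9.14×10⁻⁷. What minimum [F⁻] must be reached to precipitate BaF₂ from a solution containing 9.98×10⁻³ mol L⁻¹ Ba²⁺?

9.57×10⁻³ M

Each salt precipitates once Q = Ksp for that salt.
BaF₂(s) ⇌ Ba²⁺(aq) + 2 F⁻(aq)
Ksp = [Ba²⁺][F⁻]^2 = [F⁻]^2(9.98×10⁻³)
[F⁻]^2 = 9.14×10⁻⁷ / (9.98×10⁻³) = 9.16×10⁻⁵
[F⁻] = 9.57×10⁻³ mol L⁻¹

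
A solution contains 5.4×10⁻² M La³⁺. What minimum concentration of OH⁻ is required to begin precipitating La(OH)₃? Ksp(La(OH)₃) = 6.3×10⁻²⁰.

A salt starts to precipitate once the ion product Q reaches its Ksp.
La(OH)₃(s) ⇌ La³⁺(aq) + 3 OH⁻(aq)
Ksp = [La³⁺][OH⁻]^3 = [OH⁻]^3(5.4×10⁻²)
[OH⁻]^3 = 6.3×10⁻²⁰ / (5.4×10⁻²) = 1.2×10⁻¹⁸
[OH⁻] = 1.1×10⁻⁶ M

1.1×10⁻⁶ M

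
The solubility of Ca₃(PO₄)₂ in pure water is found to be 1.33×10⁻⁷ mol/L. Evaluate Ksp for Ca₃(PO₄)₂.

Ksp = 4.49×10⁻³³

Ca₃(PO₄)₂(s) ⇌ 3 Ca²⁺(aq) + 2 PO₄³⁻(aq)
Call the molar solubility s, so that [Ca²⁺] = 3s and [PO₄³⁻] = 2s.
Ksp = [Ca²⁺]^3[PO₄³⁻]^2 = (3s)^3 · (2s)^2 = 108s^5
Ksp = 108 × (1.33×10⁻⁷)^5 = 4.49×10⁻³³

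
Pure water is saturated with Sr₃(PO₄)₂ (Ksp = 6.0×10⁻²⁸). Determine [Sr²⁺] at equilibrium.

4.2×10⁻⁶ M

Sr₃(PO₄)₂(s) ⇌ 3 Sr²⁺(aq) + 2 PO₄³⁻(aq)
Call the molar solubility s, so that [Sr²⁺] = 3s and [PO₄³⁻] = 2s.
Ksp = [Sr²⁺]^3[PO₄³⁻]^2 = (3s)^3 · (2s)^2 = 108s^5 = 6.0×10⁻²⁸
s = 1.4×10⁻⁶ mol/L
[Sr²⁺] = 3s = 4.2×10⁻⁶ mol/L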